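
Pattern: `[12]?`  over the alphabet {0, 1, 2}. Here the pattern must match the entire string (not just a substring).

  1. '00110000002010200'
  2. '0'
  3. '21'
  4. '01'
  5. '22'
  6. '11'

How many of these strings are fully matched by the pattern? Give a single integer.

1 → no match
2. '0' → no match
3. '21' → no match
4. '01' → no match
5. '22' → no match
6. '11' → no match
Total matched: 0

0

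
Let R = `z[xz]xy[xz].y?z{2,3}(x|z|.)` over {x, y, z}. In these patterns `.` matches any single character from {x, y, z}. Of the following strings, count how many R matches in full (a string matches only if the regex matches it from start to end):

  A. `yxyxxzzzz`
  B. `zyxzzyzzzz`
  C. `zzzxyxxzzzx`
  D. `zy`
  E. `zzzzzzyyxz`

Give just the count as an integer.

0

A → no match — must start with `z`
B → no match
C → no match
D → no match
E → no match
Total matched: 0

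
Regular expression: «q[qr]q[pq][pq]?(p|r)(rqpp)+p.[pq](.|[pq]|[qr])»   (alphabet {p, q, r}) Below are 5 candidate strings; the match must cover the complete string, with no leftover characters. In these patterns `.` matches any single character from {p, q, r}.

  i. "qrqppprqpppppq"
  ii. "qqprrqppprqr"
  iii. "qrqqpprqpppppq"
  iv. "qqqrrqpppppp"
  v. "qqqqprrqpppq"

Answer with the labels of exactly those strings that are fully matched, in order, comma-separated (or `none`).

i → match
ii → no match
iii → match
iv → no match
v → no match

i, iii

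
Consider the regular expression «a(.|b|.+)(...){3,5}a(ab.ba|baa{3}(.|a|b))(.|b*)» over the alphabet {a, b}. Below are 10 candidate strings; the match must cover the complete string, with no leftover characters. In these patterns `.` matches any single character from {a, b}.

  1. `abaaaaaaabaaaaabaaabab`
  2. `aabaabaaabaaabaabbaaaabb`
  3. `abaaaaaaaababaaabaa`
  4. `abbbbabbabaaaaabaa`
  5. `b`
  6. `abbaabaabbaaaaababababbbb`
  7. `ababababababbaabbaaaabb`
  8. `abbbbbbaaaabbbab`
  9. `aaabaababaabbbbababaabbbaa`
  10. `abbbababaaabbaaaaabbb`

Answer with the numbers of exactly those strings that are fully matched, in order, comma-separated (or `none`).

1 → no match
2 → no match
3 → no match
4 → no match
5 → no match — must start with `a`
6 → no match
7 → no match
8 → no match
9 → match
10 → no match

9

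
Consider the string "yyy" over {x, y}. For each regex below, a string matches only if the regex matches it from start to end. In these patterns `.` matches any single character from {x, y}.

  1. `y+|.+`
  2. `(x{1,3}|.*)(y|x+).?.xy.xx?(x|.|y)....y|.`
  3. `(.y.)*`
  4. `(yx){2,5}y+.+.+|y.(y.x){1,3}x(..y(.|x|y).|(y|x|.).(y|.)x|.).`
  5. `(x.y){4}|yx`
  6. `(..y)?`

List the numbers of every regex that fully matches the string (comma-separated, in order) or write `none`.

1, 3, 6

1 → match
2 → no match
3 → match
4 → no match
5 → no match
6 → match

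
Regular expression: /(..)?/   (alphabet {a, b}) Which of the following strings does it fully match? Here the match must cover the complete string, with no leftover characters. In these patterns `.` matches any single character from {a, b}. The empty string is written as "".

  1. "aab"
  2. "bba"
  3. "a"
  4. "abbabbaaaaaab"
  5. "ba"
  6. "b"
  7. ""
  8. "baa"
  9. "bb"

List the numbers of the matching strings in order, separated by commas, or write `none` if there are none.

1. "aab" → no match
2. "bba" → no match
3. "a" → no match
4 → no match
5. "ba" → match
6. "b" → no match
7. "" → match
8. "baa" → no match
9. "bb" → match

5, 7, 9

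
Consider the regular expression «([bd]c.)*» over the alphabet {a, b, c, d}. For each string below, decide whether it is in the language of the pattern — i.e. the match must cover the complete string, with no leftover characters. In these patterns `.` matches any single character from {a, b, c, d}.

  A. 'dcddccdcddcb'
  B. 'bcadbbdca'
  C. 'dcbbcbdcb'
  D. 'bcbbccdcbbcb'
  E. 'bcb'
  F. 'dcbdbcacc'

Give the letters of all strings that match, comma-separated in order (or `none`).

A → match
B → no match
C → match
D → match
E → match
F → no match

A, C, D, E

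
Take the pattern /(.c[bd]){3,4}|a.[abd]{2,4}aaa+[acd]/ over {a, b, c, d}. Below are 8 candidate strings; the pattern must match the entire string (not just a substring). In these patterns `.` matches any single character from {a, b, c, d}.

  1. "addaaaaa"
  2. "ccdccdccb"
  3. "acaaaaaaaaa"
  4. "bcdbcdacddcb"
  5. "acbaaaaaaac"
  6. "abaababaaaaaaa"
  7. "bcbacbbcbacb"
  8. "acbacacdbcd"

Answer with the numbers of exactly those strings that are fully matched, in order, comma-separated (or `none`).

1. "addaaaaa" → match
2. "ccdccdccb" → match
3. "acaaaaaaaaa" → match
4. "bcdbcdacddcb" → match
5. "acbaaaaaaac" → match
6 → no match
7. "bcbacbbcbacb" → match
8. "acbacacdbcd" → no match

1, 2, 3, 4, 5, 7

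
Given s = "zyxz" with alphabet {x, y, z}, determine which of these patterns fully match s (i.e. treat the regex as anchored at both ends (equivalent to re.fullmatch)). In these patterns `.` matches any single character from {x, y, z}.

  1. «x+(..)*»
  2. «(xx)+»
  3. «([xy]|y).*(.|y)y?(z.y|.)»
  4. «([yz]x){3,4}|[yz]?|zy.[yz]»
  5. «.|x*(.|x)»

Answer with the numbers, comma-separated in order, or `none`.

1 → no match — must start with "x"
2 → no match — must start with "xx"
3 → no match
4 → match
5 → no match

4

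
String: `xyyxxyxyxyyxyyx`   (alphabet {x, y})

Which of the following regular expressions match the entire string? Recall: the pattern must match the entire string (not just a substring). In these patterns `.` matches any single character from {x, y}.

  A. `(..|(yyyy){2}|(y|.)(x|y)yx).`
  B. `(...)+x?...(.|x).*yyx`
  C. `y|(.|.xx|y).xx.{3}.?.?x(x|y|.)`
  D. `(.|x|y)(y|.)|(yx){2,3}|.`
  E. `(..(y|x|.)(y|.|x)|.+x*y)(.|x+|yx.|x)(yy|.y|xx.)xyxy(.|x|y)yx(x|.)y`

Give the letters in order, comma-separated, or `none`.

A → no match
B → match
C → no match
D → no match
E → no match — must end with `y`

B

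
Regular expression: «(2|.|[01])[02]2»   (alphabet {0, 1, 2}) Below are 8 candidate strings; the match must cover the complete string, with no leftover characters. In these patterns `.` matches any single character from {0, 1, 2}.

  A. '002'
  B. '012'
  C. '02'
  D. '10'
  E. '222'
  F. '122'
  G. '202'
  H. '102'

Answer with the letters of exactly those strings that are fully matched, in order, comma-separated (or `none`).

A, E, F, G, H

A → match
B → no match
C → no match
D → no match — must end with '2'
E → match
F → match
G → match
H → match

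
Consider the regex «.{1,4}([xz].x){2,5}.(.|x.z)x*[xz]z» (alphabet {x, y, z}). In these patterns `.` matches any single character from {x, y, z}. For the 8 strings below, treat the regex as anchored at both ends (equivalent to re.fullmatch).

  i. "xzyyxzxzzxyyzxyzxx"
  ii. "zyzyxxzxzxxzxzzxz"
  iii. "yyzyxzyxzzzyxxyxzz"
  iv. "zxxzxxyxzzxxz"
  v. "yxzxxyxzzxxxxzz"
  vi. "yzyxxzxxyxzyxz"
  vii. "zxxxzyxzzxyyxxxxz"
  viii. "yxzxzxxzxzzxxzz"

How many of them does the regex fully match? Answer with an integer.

i → no match — must end with "z"
ii → match
iii → no match
iv → match
v → match
vi → match
vii → match
viii → match
Total matched: 6

6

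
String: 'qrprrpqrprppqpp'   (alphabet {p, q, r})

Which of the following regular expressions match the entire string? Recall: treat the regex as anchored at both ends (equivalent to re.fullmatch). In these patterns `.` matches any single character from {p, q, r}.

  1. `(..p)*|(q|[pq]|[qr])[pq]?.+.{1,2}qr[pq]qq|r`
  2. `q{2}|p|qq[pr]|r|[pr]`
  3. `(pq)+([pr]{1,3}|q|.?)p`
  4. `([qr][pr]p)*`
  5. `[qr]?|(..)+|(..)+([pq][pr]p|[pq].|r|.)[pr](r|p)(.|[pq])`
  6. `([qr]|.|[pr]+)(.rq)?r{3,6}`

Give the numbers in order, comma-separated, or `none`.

1 → match
2 → no match
3 → no match — must start with 'pq'
4 → match
5 → no match
6 → no match — must end with 'r'

1, 4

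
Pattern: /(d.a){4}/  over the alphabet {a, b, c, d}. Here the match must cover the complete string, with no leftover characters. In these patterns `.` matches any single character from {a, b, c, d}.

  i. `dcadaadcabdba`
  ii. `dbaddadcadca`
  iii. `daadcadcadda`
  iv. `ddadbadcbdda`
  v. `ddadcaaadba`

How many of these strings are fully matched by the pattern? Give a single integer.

2

i → no match
ii → match
iii → match
iv → no match
v → no match
Total matched: 2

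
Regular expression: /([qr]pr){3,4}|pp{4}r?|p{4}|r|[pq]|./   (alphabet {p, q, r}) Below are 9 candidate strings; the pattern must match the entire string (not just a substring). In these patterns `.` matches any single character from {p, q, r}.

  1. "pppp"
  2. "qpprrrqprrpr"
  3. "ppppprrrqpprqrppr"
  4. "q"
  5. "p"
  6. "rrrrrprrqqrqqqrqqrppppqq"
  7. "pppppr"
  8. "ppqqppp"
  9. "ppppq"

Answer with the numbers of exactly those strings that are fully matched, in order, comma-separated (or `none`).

1 → match
2 → no match
3 → no match
4 → match
5 → match
6 → no match
7 → match
8 → no match
9 → no match

1, 4, 5, 7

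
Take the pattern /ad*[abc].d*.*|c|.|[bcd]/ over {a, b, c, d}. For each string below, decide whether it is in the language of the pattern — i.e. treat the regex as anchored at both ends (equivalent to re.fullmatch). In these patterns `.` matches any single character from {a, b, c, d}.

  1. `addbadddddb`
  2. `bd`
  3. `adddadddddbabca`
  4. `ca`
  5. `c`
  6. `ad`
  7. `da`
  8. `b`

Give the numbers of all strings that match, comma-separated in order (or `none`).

1 → match
2 → no match
3 → match
4 → no match
5 → match
6 → no match
7 → no match
8 → match

1, 3, 5, 8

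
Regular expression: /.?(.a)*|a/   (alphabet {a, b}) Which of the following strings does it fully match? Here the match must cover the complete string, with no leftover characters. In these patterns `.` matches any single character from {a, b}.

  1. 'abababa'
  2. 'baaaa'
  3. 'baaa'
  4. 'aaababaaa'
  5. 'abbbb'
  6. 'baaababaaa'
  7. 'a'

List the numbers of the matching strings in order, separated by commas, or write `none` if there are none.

1. 'abababa' → match
2. 'baaaa' → match
3. 'baaa' → match
4. 'aaababaaa' → match
5. 'abbbb' → no match
6. 'baaababaaa' → match
7. 'a' → match

1, 2, 3, 4, 6, 7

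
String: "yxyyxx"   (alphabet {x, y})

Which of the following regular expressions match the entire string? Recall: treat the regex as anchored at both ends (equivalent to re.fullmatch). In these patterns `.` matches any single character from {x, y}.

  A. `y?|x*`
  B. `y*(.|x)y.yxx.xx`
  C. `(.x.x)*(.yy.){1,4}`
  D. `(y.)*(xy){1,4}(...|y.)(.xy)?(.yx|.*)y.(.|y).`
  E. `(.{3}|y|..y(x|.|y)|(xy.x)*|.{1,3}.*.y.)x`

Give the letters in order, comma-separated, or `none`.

A → no match
B → no match
C → no match
D → no match
E → match

E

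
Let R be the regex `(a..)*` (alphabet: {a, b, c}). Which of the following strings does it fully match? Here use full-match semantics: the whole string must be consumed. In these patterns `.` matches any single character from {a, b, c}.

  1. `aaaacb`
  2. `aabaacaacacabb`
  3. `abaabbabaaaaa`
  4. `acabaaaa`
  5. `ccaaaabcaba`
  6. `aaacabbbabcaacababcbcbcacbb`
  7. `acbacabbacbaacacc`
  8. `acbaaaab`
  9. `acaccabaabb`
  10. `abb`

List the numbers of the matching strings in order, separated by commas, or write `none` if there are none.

1 → match
2 → no match
3 → no match
4 → no match
5 → no match
6 → no match
7 → no match
8 → no match
9 → no match
10 → match

1, 10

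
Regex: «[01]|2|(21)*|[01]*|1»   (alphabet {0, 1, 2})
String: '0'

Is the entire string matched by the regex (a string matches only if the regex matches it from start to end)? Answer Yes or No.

Yes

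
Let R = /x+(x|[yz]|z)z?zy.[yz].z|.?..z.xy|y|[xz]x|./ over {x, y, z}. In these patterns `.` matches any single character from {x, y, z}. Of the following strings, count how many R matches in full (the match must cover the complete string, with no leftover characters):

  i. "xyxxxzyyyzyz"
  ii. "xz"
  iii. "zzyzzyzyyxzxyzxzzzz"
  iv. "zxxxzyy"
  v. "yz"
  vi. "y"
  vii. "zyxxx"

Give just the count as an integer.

1

i → no match
ii → no match
iii → no match
iv → no match
v → no match
vi → match
vii → no match
Total matched: 1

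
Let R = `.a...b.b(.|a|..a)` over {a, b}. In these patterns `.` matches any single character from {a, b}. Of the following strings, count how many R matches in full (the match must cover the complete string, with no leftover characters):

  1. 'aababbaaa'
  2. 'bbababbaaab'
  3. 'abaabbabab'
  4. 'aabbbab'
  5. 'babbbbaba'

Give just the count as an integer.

1

1 → no match
2 → no match
3 → no match
4 → no match
5 → match
Total matched: 1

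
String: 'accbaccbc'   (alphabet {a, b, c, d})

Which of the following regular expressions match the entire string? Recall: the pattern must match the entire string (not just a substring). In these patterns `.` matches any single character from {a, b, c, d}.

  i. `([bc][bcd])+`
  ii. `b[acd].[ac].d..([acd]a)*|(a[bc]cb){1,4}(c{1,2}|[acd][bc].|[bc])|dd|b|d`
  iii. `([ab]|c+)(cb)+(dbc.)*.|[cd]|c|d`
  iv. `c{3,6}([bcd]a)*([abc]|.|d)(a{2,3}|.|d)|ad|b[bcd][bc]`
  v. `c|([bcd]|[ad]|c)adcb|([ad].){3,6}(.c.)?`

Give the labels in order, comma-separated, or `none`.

ii

i → no match
ii → match
iii → no match
iv → no match
v → no match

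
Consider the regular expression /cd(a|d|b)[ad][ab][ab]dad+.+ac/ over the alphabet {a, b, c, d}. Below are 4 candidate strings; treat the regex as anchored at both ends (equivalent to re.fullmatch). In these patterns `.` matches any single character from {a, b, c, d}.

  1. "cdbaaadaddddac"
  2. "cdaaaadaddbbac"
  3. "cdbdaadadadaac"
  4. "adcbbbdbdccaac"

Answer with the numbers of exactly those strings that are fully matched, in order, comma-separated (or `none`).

1, 2, 3

1 → match
2 → match
3 → match
4 → no match — must start with "cd"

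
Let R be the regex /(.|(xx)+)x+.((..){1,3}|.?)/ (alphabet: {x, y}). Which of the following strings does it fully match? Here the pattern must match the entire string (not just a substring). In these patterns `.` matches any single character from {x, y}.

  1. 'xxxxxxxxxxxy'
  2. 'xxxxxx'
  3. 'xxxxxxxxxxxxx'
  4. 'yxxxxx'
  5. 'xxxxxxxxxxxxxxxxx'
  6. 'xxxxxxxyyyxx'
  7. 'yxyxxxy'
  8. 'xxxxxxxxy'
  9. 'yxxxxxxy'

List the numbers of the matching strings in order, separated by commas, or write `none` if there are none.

1. 'xxxxxxxxxxxy' → match
2. 'xxxxxx' → match
3 → match
4. 'yxxxxx' → match
5 → match
6. 'xxxxxxxyyyxx' → match
7. 'yxyxxxy' → match
8. 'xxxxxxxxy' → match
9. 'yxxxxxxy' → match

1, 2, 3, 4, 5, 6, 7, 8, 9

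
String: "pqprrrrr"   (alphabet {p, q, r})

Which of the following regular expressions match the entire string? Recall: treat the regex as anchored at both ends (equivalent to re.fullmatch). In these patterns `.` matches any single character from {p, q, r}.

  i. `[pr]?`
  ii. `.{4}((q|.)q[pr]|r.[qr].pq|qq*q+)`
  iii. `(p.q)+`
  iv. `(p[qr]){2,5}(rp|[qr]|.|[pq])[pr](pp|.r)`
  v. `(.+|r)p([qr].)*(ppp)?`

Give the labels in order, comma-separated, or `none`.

iv

i → no match
ii → no match
iii → no match — must end with "q"
iv → match
v → no match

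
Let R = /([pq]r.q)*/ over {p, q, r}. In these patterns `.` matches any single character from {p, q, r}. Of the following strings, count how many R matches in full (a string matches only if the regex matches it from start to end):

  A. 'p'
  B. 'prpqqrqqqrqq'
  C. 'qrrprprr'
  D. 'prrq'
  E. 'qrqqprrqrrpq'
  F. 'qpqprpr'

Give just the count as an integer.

2

A → no match
B → match
C → no match
D → match
E → no match
F → no match
Total matched: 2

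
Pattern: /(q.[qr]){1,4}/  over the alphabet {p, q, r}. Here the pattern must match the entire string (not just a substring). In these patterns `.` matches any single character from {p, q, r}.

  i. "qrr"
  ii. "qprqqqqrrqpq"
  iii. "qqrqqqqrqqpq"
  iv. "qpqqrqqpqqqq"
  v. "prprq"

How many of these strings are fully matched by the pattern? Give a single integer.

i → match
ii → match
iii → match
iv → match
v → no match — must start with "q"
Total matched: 4

4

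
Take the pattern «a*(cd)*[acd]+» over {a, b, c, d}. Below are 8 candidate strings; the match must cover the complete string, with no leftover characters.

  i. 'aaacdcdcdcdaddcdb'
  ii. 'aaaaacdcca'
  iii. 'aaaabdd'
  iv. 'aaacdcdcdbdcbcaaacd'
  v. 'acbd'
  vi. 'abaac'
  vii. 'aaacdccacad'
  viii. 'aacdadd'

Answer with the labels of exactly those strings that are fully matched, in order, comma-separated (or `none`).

ii, vii, viii

i → no match
ii → match
iii → no match
iv → no match
v → no match
vi → no match
vii → match
viii → match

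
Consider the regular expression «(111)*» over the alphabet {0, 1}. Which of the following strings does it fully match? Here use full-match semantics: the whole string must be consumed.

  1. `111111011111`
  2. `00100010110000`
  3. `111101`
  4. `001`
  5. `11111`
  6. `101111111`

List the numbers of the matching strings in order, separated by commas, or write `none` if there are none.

none

1 → no match
2 → no match
3 → no match
4 → no match
5 → no match
6 → no match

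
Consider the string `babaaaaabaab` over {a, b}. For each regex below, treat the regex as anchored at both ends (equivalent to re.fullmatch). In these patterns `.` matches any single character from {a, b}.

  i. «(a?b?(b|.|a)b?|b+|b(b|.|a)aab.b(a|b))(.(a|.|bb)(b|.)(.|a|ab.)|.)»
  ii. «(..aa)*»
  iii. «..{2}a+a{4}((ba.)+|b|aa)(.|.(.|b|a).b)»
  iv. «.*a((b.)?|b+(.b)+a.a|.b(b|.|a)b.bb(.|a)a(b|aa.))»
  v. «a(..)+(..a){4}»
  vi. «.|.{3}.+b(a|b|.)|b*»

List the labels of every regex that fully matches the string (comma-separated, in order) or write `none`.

iii

i → no match
ii → no match
iii → match
iv → no match
v → no match — must start with `a`
vi → no match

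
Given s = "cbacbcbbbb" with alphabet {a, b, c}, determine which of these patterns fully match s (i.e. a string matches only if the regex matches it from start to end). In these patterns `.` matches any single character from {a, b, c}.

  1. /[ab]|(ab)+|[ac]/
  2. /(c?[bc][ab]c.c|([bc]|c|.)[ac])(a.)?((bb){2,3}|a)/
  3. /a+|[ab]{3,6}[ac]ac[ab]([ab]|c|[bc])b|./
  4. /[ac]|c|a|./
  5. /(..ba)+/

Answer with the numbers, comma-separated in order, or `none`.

1 → no match
2 → match
3 → no match
4 → no match
5 → no match — must end with "ba"

2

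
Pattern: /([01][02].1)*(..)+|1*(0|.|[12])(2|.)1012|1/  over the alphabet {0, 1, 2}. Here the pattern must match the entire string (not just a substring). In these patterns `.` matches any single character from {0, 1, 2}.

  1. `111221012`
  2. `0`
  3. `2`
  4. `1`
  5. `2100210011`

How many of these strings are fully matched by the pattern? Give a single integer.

3

1. `111221012` → match
2. `0` → no match
3. `2` → no match
4. `1` → match
5. `2100210011` → match
Total matched: 3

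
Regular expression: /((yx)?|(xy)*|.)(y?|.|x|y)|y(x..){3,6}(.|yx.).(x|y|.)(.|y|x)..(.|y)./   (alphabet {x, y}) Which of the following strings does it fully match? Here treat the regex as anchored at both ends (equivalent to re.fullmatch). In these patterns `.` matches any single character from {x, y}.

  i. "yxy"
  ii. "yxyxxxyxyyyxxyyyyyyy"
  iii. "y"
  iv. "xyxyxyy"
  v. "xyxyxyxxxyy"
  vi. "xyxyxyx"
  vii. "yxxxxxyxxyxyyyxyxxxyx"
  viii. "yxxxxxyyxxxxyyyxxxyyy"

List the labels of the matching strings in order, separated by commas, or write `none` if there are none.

i, ii, iii, iv, vi, vii

i → match
ii → match
iii → match
iv → match
v → no match
vi → match
vii → match
viii → no match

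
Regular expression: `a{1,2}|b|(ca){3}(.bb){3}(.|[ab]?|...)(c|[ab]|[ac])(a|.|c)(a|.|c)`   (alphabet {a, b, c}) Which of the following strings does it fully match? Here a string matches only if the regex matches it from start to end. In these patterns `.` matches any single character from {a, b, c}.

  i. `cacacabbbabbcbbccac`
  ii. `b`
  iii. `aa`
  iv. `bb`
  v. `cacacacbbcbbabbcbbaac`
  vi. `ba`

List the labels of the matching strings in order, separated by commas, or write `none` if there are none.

i → match
ii. `b` → match
iii. `aa` → match
iv. `bb` → no match
v → match
vi. `ba` → no match

i, ii, iii, v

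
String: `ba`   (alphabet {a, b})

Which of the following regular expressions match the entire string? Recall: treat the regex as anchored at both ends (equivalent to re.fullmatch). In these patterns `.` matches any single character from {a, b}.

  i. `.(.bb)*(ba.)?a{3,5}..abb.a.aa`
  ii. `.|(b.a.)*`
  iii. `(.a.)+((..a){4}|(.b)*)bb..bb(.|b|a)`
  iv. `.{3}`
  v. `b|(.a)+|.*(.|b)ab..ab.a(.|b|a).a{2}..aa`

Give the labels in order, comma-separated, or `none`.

v

i → no match — must end with `aa`
ii → no match
iii → no match
iv → no match
v → match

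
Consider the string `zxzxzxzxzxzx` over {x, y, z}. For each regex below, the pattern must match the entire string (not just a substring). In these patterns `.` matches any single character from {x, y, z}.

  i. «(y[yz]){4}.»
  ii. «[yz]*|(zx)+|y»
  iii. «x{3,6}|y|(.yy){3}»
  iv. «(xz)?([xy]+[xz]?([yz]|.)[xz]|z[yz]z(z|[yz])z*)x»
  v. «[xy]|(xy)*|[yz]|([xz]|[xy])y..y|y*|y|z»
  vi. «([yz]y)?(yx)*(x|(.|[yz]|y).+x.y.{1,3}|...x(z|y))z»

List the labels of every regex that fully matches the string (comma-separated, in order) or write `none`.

i → no match — must start with `y`
ii → match
iii → no match
iv → no match
v → no match
vi → no match — must end with `z`

ii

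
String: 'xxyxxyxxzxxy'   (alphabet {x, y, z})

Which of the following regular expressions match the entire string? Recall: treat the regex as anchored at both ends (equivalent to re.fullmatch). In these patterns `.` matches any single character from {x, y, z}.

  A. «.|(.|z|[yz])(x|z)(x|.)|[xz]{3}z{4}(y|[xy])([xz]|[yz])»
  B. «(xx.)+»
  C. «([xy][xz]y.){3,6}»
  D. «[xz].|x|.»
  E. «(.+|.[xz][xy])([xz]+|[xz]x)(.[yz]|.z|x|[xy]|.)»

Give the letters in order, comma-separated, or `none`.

B, E

A → no match
B → match
C → no match
D → no match
E → match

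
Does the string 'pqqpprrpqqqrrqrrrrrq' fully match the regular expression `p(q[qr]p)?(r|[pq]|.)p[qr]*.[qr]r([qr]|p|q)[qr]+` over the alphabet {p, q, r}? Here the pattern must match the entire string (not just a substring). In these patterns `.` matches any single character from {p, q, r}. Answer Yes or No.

No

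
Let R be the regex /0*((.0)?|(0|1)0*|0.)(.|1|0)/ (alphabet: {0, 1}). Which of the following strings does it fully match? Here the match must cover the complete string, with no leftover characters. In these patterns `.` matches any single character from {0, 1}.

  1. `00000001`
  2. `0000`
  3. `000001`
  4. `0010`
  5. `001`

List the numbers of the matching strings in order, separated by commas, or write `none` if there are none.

1, 2, 3, 4, 5

1 → match
2 → match
3 → match
4 → match
5 → match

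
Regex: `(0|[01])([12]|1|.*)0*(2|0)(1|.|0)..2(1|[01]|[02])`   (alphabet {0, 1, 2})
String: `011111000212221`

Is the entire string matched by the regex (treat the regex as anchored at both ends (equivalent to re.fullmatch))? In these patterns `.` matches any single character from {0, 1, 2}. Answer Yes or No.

Yes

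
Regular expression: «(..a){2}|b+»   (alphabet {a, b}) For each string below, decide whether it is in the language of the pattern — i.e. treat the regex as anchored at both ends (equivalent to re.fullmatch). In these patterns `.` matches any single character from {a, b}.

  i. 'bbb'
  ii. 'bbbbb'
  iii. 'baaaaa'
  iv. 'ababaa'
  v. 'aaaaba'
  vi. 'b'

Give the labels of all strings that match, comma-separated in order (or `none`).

i → match
ii → match
iii → match
iv → match
v → match
vi → match

i, ii, iii, iv, v, vi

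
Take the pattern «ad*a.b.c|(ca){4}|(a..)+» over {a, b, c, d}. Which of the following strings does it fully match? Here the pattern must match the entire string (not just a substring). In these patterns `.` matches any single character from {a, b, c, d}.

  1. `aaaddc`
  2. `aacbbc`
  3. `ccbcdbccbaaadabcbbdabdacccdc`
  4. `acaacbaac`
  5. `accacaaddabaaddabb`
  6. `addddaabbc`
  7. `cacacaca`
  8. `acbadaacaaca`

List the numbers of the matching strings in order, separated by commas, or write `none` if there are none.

2, 4, 5, 6, 7, 8

1 → no match
2 → match
3 → no match
4 → match
5 → match
6 → match
7 → match
8 → match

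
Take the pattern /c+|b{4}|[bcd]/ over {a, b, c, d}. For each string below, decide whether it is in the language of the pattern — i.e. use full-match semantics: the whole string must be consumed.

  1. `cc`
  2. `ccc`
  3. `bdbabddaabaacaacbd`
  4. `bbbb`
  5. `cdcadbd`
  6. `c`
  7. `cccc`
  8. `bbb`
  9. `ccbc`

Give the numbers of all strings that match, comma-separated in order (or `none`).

1, 2, 4, 6, 7

1 → match
2 → match
3 → no match
4 → match
5 → no match
6 → match
7 → match
8 → no match
9 → no match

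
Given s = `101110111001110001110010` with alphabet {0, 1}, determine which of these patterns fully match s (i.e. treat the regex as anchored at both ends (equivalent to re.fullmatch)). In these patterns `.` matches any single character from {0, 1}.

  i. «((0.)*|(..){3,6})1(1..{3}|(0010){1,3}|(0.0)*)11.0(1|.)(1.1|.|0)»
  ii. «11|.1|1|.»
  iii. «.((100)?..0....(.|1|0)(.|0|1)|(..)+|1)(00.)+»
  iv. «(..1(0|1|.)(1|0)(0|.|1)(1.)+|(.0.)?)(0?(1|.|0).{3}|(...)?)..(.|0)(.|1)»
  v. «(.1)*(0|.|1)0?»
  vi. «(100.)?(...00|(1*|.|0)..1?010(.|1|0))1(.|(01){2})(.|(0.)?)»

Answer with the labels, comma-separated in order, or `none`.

i

i → match
ii → no match
iii → no match
iv → no match
v → no match
vi → no match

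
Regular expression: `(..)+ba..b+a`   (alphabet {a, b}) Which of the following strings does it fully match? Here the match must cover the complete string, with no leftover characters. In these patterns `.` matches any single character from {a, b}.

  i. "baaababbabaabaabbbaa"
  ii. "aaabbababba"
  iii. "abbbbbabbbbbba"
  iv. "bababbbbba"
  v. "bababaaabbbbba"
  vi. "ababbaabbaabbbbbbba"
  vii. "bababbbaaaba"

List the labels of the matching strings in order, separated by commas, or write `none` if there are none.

ii, iv, v, vi, vii

i → no match — must end with "ba"
ii → match
iii → no match
iv → match
v → match
vi → match
vii → match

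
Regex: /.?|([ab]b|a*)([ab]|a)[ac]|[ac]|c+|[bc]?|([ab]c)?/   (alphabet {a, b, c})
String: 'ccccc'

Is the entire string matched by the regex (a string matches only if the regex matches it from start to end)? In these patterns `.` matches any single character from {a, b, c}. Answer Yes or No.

Yes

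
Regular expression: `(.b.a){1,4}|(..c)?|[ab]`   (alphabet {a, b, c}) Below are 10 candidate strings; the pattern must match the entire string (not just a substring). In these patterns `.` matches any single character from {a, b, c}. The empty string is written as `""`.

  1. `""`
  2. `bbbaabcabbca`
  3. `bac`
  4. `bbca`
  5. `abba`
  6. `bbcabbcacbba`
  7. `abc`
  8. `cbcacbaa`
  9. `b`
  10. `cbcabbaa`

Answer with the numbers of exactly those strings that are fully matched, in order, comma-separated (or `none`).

1 → match
2 → match
3 → match
4 → match
5 → match
6 → match
7 → match
8 → match
9 → match
10 → match

1, 2, 3, 4, 5, 6, 7, 8, 9, 10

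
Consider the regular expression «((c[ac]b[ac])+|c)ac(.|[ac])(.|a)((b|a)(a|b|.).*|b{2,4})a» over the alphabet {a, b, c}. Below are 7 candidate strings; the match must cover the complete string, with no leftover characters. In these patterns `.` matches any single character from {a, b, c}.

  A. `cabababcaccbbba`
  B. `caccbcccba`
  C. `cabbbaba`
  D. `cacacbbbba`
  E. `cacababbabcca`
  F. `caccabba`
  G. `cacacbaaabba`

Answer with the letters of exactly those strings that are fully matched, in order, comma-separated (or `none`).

D, E, F, G

A → no match
B. `caccbcccba` → no match
C. `cabbbaba` → no match
D. `cacacbbbba` → match
E → match
F. `caccabba` → match
G. `cacacbaaabba` → match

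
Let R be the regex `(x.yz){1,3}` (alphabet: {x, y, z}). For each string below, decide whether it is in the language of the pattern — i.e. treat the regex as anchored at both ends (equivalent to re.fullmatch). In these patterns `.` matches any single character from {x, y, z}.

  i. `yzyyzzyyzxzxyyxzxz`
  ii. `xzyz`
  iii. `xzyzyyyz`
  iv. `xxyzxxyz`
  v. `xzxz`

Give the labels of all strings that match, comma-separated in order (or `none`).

ii, iv

i → no match — must start with `x`
ii → match
iii → no match
iv → match
v → no match — must end with `yz`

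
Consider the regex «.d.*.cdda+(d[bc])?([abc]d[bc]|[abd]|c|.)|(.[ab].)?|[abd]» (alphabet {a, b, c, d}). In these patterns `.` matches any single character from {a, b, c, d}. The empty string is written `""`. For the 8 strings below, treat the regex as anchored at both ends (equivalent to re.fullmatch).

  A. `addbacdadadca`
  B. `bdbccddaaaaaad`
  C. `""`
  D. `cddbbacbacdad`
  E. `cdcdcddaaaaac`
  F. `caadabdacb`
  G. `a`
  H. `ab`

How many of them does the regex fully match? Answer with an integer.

4

A → no match
B → match
C → match
D → no match
E → match
F → no match
G → match
H → no match
Total matched: 4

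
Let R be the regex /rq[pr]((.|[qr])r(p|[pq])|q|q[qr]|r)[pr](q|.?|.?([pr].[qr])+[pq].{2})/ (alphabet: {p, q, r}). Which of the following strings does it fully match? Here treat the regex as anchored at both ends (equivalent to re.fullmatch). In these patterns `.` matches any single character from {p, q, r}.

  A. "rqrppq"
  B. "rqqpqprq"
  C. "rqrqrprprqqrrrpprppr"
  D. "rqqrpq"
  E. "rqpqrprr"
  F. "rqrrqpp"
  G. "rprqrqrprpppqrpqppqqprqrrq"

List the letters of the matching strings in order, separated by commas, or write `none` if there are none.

A → no match
B → no match
C → match
D → no match
E → match
F → no match
G → no match — must start with "rq"

C, E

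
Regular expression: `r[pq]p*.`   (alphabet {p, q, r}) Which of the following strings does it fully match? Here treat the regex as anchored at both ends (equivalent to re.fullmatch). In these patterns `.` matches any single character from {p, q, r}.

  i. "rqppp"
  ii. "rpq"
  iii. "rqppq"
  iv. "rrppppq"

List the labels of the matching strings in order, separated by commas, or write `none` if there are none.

i. "rqppp" → match
ii. "rpq" → match
iii. "rqppq" → match
iv. "rrppppq" → no match

i, ii, iii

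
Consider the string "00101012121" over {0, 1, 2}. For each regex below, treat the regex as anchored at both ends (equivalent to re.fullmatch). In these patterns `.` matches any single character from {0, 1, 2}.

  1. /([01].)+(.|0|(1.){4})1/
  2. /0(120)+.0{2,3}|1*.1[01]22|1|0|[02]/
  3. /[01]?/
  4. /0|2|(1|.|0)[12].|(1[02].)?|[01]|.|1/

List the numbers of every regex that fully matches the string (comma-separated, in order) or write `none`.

1 → match
2 → no match
3 → no match
4 → no match

1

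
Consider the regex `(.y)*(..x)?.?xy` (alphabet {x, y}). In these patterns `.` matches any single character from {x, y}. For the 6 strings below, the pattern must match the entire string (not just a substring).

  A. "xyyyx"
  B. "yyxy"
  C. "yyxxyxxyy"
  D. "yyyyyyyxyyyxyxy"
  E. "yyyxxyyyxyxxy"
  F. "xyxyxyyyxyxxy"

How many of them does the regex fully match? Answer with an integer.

2

A. "xyyyx" → no match — must end with "xy"
B. "yyxy" → match
C. "yyxxyxxyy" → no match — must end with "xy"
D → no match
E → no match
F → match
Total matched: 2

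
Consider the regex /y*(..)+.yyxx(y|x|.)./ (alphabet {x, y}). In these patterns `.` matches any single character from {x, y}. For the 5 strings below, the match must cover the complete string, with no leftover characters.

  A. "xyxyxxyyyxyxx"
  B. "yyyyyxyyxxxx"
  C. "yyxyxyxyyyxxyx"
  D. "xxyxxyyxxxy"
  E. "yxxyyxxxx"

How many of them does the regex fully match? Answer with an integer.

4

A → no match
B → match
C → match
D → match
E → match
Total matched: 4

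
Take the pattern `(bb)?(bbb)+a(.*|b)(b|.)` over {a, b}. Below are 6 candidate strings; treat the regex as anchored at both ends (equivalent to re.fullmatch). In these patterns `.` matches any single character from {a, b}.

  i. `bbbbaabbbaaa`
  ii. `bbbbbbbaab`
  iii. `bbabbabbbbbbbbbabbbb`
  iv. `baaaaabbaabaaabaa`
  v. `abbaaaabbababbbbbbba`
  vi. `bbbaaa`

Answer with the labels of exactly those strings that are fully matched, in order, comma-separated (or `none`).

vi

i → no match
ii → no match
iii → no match
iv → no match
v → no match
vi → match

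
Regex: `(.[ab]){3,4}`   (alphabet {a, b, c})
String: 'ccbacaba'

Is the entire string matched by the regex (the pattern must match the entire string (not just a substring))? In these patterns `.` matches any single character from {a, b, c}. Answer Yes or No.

No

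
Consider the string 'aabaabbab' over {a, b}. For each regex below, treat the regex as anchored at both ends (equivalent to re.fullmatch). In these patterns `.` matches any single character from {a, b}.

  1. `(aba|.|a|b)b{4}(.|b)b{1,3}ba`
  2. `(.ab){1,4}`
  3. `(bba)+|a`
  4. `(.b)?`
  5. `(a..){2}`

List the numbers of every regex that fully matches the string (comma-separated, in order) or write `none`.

2

1 → no match — must end with 'bba'
2 → match
3 → no match
4 → no match
5 → no match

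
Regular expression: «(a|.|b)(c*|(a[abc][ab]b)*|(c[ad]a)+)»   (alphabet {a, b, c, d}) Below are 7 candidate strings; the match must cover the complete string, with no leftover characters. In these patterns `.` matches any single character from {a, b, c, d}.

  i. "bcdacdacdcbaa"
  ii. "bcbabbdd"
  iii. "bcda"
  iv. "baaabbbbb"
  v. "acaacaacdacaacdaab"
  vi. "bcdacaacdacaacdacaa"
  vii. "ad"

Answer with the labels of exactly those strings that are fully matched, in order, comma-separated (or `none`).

iii, vi

i → no match
ii → no match
iii → match
iv → no match
v → no match
vi → match
vii → no match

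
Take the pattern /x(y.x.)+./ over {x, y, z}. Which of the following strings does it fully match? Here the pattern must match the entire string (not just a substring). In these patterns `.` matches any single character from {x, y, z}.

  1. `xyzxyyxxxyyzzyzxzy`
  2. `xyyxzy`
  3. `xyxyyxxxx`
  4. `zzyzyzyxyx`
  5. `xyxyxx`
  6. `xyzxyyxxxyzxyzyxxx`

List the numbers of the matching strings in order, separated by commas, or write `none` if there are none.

2

1 → no match
2. `xyyxzy` → match
3. `xyxyyxxxx` → no match
4. `zzyzyzyxyx` → no match — must start with `xy`
5. `xyxyxx` → no match
6 → no match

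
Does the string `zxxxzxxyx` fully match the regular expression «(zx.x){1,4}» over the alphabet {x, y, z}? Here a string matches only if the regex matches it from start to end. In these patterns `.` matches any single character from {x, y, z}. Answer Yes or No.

No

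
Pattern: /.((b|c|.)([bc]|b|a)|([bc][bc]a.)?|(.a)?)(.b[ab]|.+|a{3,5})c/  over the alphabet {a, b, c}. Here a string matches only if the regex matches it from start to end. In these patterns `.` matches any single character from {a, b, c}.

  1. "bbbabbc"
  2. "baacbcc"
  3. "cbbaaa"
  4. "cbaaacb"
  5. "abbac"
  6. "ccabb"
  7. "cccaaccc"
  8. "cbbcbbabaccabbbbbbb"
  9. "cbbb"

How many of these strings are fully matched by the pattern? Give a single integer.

1 → match
2 → match
3 → no match — must end with "c"
4 → no match — must end with "c"
5 → match
6 → no match — must end with "c"
7 → match
8 → no match — must end with "c"
9 → no match — must end with "c"
Total matched: 4

4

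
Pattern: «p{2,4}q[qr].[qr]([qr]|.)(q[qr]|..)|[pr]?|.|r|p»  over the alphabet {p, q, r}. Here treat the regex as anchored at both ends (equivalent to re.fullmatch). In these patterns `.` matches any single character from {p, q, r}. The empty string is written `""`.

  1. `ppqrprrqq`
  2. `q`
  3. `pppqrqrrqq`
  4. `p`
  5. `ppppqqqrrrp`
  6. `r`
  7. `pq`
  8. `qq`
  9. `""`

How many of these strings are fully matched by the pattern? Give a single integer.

1 → match
2 → match
3 → match
4 → match
5 → match
6 → match
7 → no match
8 → no match
9 → match
Total matched: 7

7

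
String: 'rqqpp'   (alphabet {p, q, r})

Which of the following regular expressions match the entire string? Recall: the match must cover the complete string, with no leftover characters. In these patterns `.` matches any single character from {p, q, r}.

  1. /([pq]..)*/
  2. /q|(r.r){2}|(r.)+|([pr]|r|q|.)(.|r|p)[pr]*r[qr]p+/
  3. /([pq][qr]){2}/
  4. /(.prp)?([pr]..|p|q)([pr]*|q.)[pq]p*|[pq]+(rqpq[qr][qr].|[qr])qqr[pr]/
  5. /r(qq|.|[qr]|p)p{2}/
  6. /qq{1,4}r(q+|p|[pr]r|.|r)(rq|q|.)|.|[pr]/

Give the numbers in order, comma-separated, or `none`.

4, 5

1 → no match
2 → no match
3 → no match
4 → match
5 → match
6 → no match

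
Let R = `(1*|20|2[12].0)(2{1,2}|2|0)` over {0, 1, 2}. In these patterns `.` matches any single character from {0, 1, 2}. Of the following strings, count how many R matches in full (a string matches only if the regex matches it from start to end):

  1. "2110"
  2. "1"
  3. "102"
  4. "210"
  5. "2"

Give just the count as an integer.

1. "2110" → no match
2. "1" → no match
3. "102" → no match
4. "210" → no match
5. "2" → match
Total matched: 1

1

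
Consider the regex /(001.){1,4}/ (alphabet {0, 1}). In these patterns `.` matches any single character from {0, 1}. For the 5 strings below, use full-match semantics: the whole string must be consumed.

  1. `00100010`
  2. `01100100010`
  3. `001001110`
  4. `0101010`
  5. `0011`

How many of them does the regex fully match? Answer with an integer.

1 → match
2 → no match — must start with `001`
3 → no match
4 → no match — must start with `001`
5 → match
Total matched: 2

2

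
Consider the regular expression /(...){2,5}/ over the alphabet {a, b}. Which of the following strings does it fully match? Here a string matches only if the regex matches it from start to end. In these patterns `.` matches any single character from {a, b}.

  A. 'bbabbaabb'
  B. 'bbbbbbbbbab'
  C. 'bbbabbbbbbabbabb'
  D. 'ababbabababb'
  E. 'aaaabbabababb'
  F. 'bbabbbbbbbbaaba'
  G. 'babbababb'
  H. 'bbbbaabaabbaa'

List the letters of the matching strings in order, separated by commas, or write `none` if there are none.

A → match
B → no match
C → no match
D → match
E → no match
F → match
G → match
H → no match

A, D, F, G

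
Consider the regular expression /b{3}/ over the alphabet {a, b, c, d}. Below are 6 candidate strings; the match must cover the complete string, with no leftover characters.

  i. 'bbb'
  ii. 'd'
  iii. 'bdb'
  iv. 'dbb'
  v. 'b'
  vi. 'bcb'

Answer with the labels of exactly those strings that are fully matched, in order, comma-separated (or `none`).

i → match
ii → no match — must start with 'b'
iii → no match
iv → no match — must start with 'b'
v → no match
vi → no match

i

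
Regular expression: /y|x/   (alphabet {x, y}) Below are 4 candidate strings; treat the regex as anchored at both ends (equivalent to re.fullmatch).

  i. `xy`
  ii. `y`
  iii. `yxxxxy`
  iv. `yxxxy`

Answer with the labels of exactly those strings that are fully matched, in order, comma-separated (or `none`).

ii

i. `xy` → no match
ii. `y` → match
iii. `yxxxxy` → no match
iv. `yxxxy` → no match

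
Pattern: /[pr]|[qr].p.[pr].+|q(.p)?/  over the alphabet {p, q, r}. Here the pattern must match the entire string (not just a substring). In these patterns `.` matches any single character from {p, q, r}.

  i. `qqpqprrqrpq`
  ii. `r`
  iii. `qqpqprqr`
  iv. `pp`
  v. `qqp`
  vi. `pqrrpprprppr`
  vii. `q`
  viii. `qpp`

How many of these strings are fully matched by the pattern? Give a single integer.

i → match
ii → match
iii → match
iv → no match
v → match
vi → no match
vii → match
viii → match
Total matched: 6

6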